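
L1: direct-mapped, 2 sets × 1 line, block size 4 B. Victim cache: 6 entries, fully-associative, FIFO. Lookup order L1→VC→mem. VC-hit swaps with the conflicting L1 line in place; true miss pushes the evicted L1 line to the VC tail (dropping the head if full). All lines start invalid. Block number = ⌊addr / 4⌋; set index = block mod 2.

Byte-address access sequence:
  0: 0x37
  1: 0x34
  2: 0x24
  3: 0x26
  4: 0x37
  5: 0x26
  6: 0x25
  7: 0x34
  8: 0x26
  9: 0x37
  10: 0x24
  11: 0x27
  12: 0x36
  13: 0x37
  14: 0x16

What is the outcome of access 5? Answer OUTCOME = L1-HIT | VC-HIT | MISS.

0: 0x37 (blk 13, set 1) → MISS  vc=[]
1: 0x34 (blk 13, set 1) → L1-HIT  vc=[]
2: 0x24 (blk 9, set 1) → MISS  vc=[13]
3: 0x26 (blk 9, set 1) → L1-HIT  vc=[13]
4: 0x37 (blk 13, set 1) → VC-HIT  vc=[9]
5: 0x26 (blk 9, set 1) → VC-HIT  vc=[13]
6: 0x25 (blk 9, set 1) → L1-HIT  vc=[13]
7: 0x34 (blk 13, set 1) → VC-HIT  vc=[9]
8: 0x26 (blk 9, set 1) → VC-HIT  vc=[13]
9: 0x37 (blk 13, set 1) → VC-HIT  vc=[9]
10: 0x24 (blk 9, set 1) → VC-HIT  vc=[13]
11: 0x27 (blk 9, set 1) → L1-HIT  vc=[13]
12: 0x36 (blk 13, set 1) → VC-HIT  vc=[9]
13: 0x37 (blk 13, set 1) → L1-HIT  vc=[9]
14: 0x16 (blk 5, set 1) → MISS  vc=[9, 13]

OUTCOME = VC-HIT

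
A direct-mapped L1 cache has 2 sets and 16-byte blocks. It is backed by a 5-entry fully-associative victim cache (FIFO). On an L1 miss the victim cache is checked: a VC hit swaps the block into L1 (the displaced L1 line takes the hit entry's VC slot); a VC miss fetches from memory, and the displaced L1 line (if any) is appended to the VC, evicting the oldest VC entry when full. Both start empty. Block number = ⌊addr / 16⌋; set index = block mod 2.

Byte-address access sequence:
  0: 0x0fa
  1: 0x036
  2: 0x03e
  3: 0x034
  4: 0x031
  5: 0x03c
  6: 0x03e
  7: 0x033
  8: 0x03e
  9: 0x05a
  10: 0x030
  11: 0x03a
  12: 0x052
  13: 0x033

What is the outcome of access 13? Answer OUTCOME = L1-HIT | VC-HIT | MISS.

0: 0xfa (blk 15, set 1) → MISS  vc=[]
1: 0x36 (blk 3, set 1) → MISS  vc=[15]
2: 0x3e (blk 3, set 1) → L1-HIT  vc=[15]
3: 0x34 (blk 3, set 1) → L1-HIT  vc=[15]
4: 0x31 (blk 3, set 1) → L1-HIT  vc=[15]
5: 0x3c (blk 3, set 1) → L1-HIT  vc=[15]
6: 0x3e (blk 3, set 1) → L1-HIT  vc=[15]
7: 0x33 (blk 3, set 1) → L1-HIT  vc=[15]
8: 0x3e (blk 3, set 1) → L1-HIT  vc=[15]
9: 0x5a (blk 5, set 1) → MISS  vc=[15, 3]
10: 0x30 (blk 3, set 1) → VC-HIT  vc=[15, 5]
11: 0x3a (blk 3, set 1) → L1-HIT  vc=[15, 5]
12: 0x52 (blk 5, set 1) → VC-HIT  vc=[15, 3]
13: 0x33 (blk 3, set 1) → VC-HIT  vc=[15, 5]

OUTCOME = VC-HIT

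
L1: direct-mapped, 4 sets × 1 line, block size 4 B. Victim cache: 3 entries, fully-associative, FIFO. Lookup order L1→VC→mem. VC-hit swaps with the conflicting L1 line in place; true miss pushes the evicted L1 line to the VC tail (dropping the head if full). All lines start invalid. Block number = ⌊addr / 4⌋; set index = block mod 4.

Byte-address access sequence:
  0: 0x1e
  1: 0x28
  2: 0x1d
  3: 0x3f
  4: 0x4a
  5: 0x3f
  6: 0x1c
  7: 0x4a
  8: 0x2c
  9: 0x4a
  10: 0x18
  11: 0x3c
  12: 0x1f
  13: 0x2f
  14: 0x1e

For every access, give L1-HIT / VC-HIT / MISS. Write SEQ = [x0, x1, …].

SEQ = [MISS, MISS, L1-HIT, MISS, MISS, L1-HIT, VC-HIT, L1-HIT, MISS, L1-HIT, MISS, MISS, VC-HIT, VC-HIT, VC-HIT]

#0 0x1e→b7/s3 MISS; vc=[]
#1 0x28→b10/s2 MISS; vc=[]
#2 0x1d→b7/s3 L1-HIT; vc=[]
#3 0x3f→b15/s3 MISS; vc=[7]
#4 0x4a→b18/s2 MISS; vc=[7,10]
#5 0x3f→b15/s3 L1-HIT; vc=[7,10]
#6 0x1c→b7/s3 VC-HIT; vc=[15,10]
#7 0x4a→b18/s2 L1-HIT; vc=[15,10]
#8 0x2c→b11/s3 MISS; vc=[15,10,7]
#9 0x4a→b18/s2 L1-HIT; vc=[15,10,7]
#10 0x18→b6/s2 MISS; vc=[10,7,18]
#11 0x3c→b15/s3 MISS; vc=[7,18,11]
#12 0x1f→b7/s3 VC-HIT; vc=[15,18,11]
#13 0x2f→b11/s3 VC-HIT; vc=[15,18,7]
#14 0x1e→b7/s3 VC-HIT; vc=[15,18,11]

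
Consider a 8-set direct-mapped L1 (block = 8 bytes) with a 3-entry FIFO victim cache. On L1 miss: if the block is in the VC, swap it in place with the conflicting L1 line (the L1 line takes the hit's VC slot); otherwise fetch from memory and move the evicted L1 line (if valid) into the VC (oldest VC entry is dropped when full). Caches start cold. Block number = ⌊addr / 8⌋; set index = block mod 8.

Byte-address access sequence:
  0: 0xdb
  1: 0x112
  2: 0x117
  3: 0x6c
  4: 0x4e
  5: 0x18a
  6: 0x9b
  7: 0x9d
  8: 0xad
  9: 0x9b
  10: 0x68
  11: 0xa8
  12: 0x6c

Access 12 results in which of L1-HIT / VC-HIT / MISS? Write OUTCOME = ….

#0 0xdb→b27/s3 MISS; vc=[]
#1 0x112→b34/s2 MISS; vc=[]
#2 0x117→b34/s2 L1-HIT; vc=[]
#3 0x6c→b13/s5 MISS; vc=[]
#4 0x4e→b9/s1 MISS; vc=[]
#5 0x18a→b49/s1 MISS; vc=[9]
#6 0x9b→b19/s3 MISS; vc=[9,27]
#7 0x9d→b19/s3 L1-HIT; vc=[9,27]
#8 0xad→b21/s5 MISS; vc=[9,27,13]
#9 0x9b→b19/s3 L1-HIT; vc=[9,27,13]
#10 0x68→b13/s5 VC-HIT; vc=[9,27,21]
#11 0xa8→b21/s5 VC-HIT; vc=[9,27,13]
#12 0x6c→b13/s5 VC-HIT; vc=[9,27,21]

OUTCOME = VC-HIT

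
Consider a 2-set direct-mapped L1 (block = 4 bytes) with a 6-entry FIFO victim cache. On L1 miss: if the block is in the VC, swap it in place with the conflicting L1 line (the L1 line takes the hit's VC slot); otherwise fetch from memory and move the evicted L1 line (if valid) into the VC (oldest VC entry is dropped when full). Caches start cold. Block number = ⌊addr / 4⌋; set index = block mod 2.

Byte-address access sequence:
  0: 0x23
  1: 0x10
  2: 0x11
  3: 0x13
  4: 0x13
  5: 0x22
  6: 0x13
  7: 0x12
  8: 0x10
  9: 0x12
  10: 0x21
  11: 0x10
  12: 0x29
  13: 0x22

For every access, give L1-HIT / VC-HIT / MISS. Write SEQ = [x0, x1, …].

SEQ = [MISS, MISS, L1-HIT, L1-HIT, L1-HIT, VC-HIT, VC-HIT, L1-HIT, L1-HIT, L1-HIT, VC-HIT, VC-HIT, MISS, VC-HIT]

  [0] addr=0x23 blk=8 s=0: MISS | VC []
  [1] addr=0x10 blk=4 s=0: MISS | VC [8]
  [2] addr=0x11 blk=4 s=0: L1-HIT | VC [8]
  [3] addr=0x13 blk=4 s=0: L1-HIT | VC [8]
  [4] addr=0x13 blk=4 s=0: L1-HIT | VC [8]
  [5] addr=0x22 blk=8 s=0: VC-HIT | VC [4]
  [6] addr=0x13 blk=4 s=0: VC-HIT | VC [8]
  [7] addr=0x12 blk=4 s=0: L1-HIT | VC [8]
  [8] addr=0x10 blk=4 s=0: L1-HIT | VC [8]
  [9] addr=0x12 blk=4 s=0: L1-HIT | VC [8]
  [10] addr=0x21 blk=8 s=0: VC-HIT | VC [4]
  [11] addr=0x10 blk=4 s=0: VC-HIT | VC [8]
  [12] addr=0x29 blk=10 s=0: MISS | VC [8, 4]
  [13] addr=0x22 blk=8 s=0: VC-HIT | VC [10, 4]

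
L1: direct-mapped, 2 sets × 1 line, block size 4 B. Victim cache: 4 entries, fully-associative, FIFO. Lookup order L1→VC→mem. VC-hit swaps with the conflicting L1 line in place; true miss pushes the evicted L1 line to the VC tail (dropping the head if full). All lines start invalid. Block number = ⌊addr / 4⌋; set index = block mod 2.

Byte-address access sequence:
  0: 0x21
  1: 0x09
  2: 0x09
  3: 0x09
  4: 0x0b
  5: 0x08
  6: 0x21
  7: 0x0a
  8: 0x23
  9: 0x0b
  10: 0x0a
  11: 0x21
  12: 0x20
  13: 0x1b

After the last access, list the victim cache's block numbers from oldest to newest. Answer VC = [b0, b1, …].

VC = [2, 8]

  [0] addr=0x21 blk=8 s=0: MISS | VC []
  [1] addr=0x9 blk=2 s=0: MISS | VC [8]
  [2] addr=0x9 blk=2 s=0: L1-HIT | VC [8]
  [3] addr=0x9 blk=2 s=0: L1-HIT | VC [8]
  [4] addr=0xb blk=2 s=0: L1-HIT | VC [8]
  [5] addr=0x8 blk=2 s=0: L1-HIT | VC [8]
  [6] addr=0x21 blk=8 s=0: VC-HIT | VC [2]
  [7] addr=0xa blk=2 s=0: VC-HIT | VC [8]
  [8] addr=0x23 blk=8 s=0: VC-HIT | VC [2]
  [9] addr=0xb blk=2 s=0: VC-HIT | VC [8]
  [10] addr=0xa blk=2 s=0: L1-HIT | VC [8]
  [11] addr=0x21 blk=8 s=0: VC-HIT | VC [2]
  [12] addr=0x20 blk=8 s=0: L1-HIT | VC [2]
  [13] addr=0x1b blk=6 s=0: MISS | VC [2, 8]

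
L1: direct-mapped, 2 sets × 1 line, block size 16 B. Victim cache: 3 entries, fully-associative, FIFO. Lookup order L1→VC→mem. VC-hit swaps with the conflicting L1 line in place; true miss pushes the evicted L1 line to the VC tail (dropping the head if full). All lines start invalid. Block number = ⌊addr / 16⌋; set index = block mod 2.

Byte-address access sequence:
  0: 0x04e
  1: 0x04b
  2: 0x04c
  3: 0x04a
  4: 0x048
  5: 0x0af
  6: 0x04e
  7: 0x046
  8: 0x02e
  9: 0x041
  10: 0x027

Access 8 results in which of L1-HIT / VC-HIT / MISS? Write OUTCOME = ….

  [0] addr=0x4e blk=4 s=0: MISS | VC []
  [1] addr=0x4b blk=4 s=0: L1-HIT | VC []
  [2] addr=0x4c blk=4 s=0: L1-HIT | VC []
  [3] addr=0x4a blk=4 s=0: L1-HIT | VC []
  [4] addr=0x48 blk=4 s=0: L1-HIT | VC []
  [5] addr=0xaf blk=10 s=0: MISS | VC [4]
  [6] addr=0x4e blk=4 s=0: VC-HIT | VC [10]
  [7] addr=0x46 blk=4 s=0: L1-HIT | VC [10]
  [8] addr=0x2e blk=2 s=0: MISS | VC [10, 4]
  [9] addr=0x41 blk=4 s=0: VC-HIT | VC [10, 2]
  [10] addr=0x27 blk=2 s=0: VC-HIT | VC [10, 4]

OUTCOME = MISS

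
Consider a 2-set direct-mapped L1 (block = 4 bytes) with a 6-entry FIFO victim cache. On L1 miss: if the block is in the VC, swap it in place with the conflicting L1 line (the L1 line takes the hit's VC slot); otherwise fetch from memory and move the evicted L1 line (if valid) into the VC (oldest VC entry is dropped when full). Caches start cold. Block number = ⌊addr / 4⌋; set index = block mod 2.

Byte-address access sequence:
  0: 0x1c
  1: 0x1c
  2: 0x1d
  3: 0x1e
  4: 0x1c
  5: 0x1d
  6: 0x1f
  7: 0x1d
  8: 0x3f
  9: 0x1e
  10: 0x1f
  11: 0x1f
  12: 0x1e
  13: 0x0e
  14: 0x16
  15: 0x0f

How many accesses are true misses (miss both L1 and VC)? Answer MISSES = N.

#0 0x1c→b7/s1 MISS; vc=[]
#1 0x1c→b7/s1 L1-HIT; vc=[]
#2 0x1d→b7/s1 L1-HIT; vc=[]
#3 0x1e→b7/s1 L1-HIT; vc=[]
#4 0x1c→b7/s1 L1-HIT; vc=[]
#5 0x1d→b7/s1 L1-HIT; vc=[]
#6 0x1f→b7/s1 L1-HIT; vc=[]
#7 0x1d→b7/s1 L1-HIT; vc=[]
#8 0x3f→b15/s1 MISS; vc=[7]
#9 0x1e→b7/s1 VC-HIT; vc=[15]
#10 0x1f→b7/s1 L1-HIT; vc=[15]
#11 0x1f→b7/s1 L1-HIT; vc=[15]
#12 0x1e→b7/s1 L1-HIT; vc=[15]
#13 0xe→b3/s1 MISS; vc=[15,7]
#14 0x16→b5/s1 MISS; vc=[15,7,3]
#15 0xf→b3/s1 VC-HIT; vc=[15,7,5]

MISSES = 4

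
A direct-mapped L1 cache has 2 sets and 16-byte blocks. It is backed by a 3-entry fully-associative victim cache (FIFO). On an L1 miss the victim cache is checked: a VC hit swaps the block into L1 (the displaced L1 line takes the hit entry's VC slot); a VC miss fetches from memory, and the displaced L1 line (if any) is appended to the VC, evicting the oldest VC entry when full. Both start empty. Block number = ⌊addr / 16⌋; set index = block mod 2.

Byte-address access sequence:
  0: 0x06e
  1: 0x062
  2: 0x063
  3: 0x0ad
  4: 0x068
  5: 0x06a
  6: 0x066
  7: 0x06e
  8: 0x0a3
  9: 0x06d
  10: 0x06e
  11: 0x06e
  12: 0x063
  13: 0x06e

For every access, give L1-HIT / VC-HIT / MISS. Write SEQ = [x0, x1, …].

SEQ = [MISS, L1-HIT, L1-HIT, MISS, VC-HIT, L1-HIT, L1-HIT, L1-HIT, VC-HIT, VC-HIT, L1-HIT, L1-HIT, L1-HIT, L1-HIT]

#0 0x6e→b6/s0 MISS; vc=[]
#1 0x62→b6/s0 L1-HIT; vc=[]
#2 0x63→b6/s0 L1-HIT; vc=[]
#3 0xad→b10/s0 MISS; vc=[6]
#4 0x68→b6/s0 VC-HIT; vc=[10]
#5 0x6a→b6/s0 L1-HIT; vc=[10]
#6 0x66→b6/s0 L1-HIT; vc=[10]
#7 0x6e→b6/s0 L1-HIT; vc=[10]
#8 0xa3→b10/s0 VC-HIT; vc=[6]
#9 0x6d→b6/s0 VC-HIT; vc=[10]
#10 0x6e→b6/s0 L1-HIT; vc=[10]
#11 0x6e→b6/s0 L1-HIT; vc=[10]
#12 0x63→b6/s0 L1-HIT; vc=[10]
#13 0x6e→b6/s0 L1-HIT; vc=[10]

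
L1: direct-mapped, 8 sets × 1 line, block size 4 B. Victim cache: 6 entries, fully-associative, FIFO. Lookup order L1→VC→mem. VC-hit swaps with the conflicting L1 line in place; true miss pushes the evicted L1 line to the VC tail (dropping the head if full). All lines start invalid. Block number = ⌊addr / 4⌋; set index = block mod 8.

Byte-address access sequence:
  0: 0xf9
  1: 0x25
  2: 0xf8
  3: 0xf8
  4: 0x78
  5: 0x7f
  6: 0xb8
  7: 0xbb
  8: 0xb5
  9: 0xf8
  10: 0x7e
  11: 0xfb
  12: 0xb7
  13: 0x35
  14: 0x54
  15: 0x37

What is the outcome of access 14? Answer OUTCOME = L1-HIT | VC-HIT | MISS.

0: 0xf9 (blk 62, set 6) → MISS  vc=[]
1: 0x25 (blk 9, set 1) → MISS  vc=[]
2: 0xf8 (blk 62, set 6) → L1-HIT  vc=[]
3: 0xf8 (blk 62, set 6) → L1-HIT  vc=[]
4: 0x78 (blk 30, set 6) → MISS  vc=[62]
5: 0x7f (blk 31, set 7) → MISS  vc=[62]
6: 0xb8 (blk 46, set 6) → MISS  vc=[62, 30]
7: 0xbb (blk 46, set 6) → L1-HIT  vc=[62, 30]
8: 0xb5 (blk 45, set 5) → MISS  vc=[62, 30]
9: 0xf8 (blk 62, set 6) → VC-HIT  vc=[46, 30]
10: 0x7e (blk 31, set 7) → L1-HIT  vc=[46, 30]
11: 0xfb (blk 62, set 6) → L1-HIT  vc=[46, 30]
12: 0xb7 (blk 45, set 5) → L1-HIT  vc=[46, 30]
13: 0x35 (blk 13, set 5) → MISS  vc=[46, 30, 45]
14: 0x54 (blk 21, set 5) → MISS  vc=[46, 30, 45, 13]
15: 0x37 (blk 13, set 5) → VC-HIT  vc=[46, 30, 45, 21]

OUTCOME = MISS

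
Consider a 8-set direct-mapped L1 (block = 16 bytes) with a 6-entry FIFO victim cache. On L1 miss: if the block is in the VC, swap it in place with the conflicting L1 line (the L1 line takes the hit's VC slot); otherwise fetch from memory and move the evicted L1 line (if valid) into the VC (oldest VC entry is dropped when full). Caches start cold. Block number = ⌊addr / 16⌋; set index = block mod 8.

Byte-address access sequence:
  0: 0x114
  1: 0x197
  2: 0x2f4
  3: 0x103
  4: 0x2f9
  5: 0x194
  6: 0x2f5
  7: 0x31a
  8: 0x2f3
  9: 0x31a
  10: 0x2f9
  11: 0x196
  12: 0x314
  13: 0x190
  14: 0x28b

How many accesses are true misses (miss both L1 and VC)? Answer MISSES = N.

  [0] addr=0x114 blk=17 s=1: MISS | VC []
  [1] addr=0x197 blk=25 s=1: MISS | VC [17]
  [2] addr=0x2f4 blk=47 s=7: MISS | VC [17]
  [3] addr=0x103 blk=16 s=0: MISS | VC [17]
  [4] addr=0x2f9 blk=47 s=7: L1-HIT | VC [17]
  [5] addr=0x194 blk=25 s=1: L1-HIT | VC [17]
  [6] addr=0x2f5 blk=47 s=7: L1-HIT | VC [17]
  [7] addr=0x31a blk=49 s=1: MISS | VC [17, 25]
  [8] addr=0x2f3 blk=47 s=7: L1-HIT | VC [17, 25]
  [9] addr=0x31a blk=49 s=1: L1-HIT | VC [17, 25]
  [10] addr=0x2f9 blk=47 s=7: L1-HIT | VC [17, 25]
  [11] addr=0x196 blk=25 s=1: VC-HIT | VC [17, 49]
  [12] addr=0x314 blk=49 s=1: VC-HIT | VC [17, 25]
  [13] addr=0x190 blk=25 s=1: VC-HIT | VC [17, 49]
  [14] addr=0x28b blk=40 s=0: MISS | VC [17, 49, 16]

MISSES = 6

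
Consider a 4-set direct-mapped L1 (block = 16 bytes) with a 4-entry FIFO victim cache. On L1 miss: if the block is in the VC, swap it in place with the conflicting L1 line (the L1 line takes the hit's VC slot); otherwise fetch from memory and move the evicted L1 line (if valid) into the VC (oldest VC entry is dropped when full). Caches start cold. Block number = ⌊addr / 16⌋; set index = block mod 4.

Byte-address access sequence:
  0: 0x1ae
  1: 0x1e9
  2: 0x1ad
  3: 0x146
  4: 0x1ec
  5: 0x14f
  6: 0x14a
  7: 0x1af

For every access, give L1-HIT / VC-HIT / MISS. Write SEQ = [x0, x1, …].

SEQ = [MISS, MISS, VC-HIT, MISS, VC-HIT, L1-HIT, L1-HIT, VC-HIT]

  [0] addr=0x1ae blk=26 s=2: MISS | VC []
  [1] addr=0x1e9 blk=30 s=2: MISS | VC [26]
  [2] addr=0x1ad blk=26 s=2: VC-HIT | VC [30]
  [3] addr=0x146 blk=20 s=0: MISS | VC [30]
  [4] addr=0x1ec blk=30 s=2: VC-HIT | VC [26]
  [5] addr=0x14f blk=20 s=0: L1-HIT | VC [26]
  [6] addr=0x14a blk=20 s=0: L1-HIT | VC [26]
  [7] addr=0x1af blk=26 s=2: VC-HIT | VC [30]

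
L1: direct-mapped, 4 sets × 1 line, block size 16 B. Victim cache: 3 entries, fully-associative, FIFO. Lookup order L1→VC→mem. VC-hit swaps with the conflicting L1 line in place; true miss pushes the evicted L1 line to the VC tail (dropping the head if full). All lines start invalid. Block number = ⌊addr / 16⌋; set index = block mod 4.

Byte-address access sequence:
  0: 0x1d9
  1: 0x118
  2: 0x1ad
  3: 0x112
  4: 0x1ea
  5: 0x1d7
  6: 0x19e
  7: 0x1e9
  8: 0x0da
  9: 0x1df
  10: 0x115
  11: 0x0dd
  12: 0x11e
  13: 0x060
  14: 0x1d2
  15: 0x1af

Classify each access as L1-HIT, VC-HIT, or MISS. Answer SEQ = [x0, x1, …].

  [0] addr=0x1d9 blk=29 s=1: MISS | VC []
  [1] addr=0x118 blk=17 s=1: MISS | VC [29]
  [2] addr=0x1ad blk=26 s=2: MISS | VC [29]
  [3] addr=0x112 blk=17 s=1: L1-HIT | VC [29]
  [4] addr=0x1ea blk=30 s=2: MISS | VC [29, 26]
  [5] addr=0x1d7 blk=29 s=1: VC-HIT | VC [17, 26]
  [6] addr=0x19e blk=25 s=1: MISS | VC [17, 26, 29]
  [7] addr=0x1e9 blk=30 s=2: L1-HIT | VC [17, 26, 29]
  [8] addr=0xda blk=13 s=1: MISS | VC [26, 29, 25]
  [9] addr=0x1df blk=29 s=1: VC-HIT | VC [26, 13, 25]
  [10] addr=0x115 blk=17 s=1: MISS | VC [13, 25, 29]
  [11] addr=0xdd blk=13 s=1: VC-HIT | VC [17, 25, 29]
  [12] addr=0x11e blk=17 s=1: VC-HIT | VC [13, 25, 29]
  [13] addr=0x60 blk=6 s=2: MISS | VC [25, 29, 30]
  [14] addr=0x1d2 blk=29 s=1: VC-HIT | VC [25, 17, 30]
  [15] addr=0x1af blk=26 s=2: MISS | VC [17, 30, 6]

SEQ = [MISS, MISS, MISS, L1-HIT, MISS, VC-HIT, MISS, L1-HIT, MISS, VC-HIT, MISS, VC-HIT, VC-HIT, MISS, VC-HIT, MISS]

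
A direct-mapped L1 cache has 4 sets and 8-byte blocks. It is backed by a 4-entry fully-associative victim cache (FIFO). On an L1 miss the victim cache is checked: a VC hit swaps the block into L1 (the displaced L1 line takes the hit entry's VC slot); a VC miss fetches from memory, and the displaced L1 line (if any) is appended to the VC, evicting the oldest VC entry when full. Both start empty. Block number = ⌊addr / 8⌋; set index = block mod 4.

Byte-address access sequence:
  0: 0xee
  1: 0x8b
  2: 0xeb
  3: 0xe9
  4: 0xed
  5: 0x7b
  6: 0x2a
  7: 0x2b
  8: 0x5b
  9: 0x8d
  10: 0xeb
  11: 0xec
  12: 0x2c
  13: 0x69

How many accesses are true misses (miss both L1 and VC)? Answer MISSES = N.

MISSES = 6

#0 0xee→b29/s1 MISS; vc=[]
#1 0x8b→b17/s1 MISS; vc=[29]
#2 0xeb→b29/s1 VC-HIT; vc=[17]
#3 0xe9→b29/s1 L1-HIT; vc=[17]
#4 0xed→b29/s1 L1-HIT; vc=[17]
#5 0x7b→b15/s3 MISS; vc=[17]
#6 0x2a→b5/s1 MISS; vc=[17,29]
#7 0x2b→b5/s1 L1-HIT; vc=[17,29]
#8 0x5b→b11/s3 MISS; vc=[17,29,15]
#9 0x8d→b17/s1 VC-HIT; vc=[5,29,15]
#10 0xeb→b29/s1 VC-HIT; vc=[5,17,15]
#11 0xec→b29/s1 L1-HIT; vc=[5,17,15]
#12 0x2c→b5/s1 VC-HIT; vc=[29,17,15]
#13 0x69→b13/s1 MISS; vc=[29,17,15,5]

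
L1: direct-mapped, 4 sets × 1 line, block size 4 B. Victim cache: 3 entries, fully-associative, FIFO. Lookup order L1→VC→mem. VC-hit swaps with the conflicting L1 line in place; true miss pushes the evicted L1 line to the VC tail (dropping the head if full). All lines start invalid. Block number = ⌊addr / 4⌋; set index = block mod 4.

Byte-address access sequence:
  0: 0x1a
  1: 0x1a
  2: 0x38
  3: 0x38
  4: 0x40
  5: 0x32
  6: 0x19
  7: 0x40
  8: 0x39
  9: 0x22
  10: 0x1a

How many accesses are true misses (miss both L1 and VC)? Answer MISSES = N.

MISSES = 5

0: 0x1a (blk 6, set 2) → MISS  vc=[]
1: 0x1a (blk 6, set 2) → L1-HIT  vc=[]
2: 0x38 (blk 14, set 2) → MISS  vc=[6]
3: 0x38 (blk 14, set 2) → L1-HIT  vc=[6]
4: 0x40 (blk 16, set 0) → MISS  vc=[6]
5: 0x32 (blk 12, set 0) → MISS  vc=[6, 16]
6: 0x19 (blk 6, set 2) → VC-HIT  vc=[14, 16]
7: 0x40 (blk 16, set 0) → VC-HIT  vc=[14, 12]
8: 0x39 (blk 14, set 2) → VC-HIT  vc=[6, 12]
9: 0x22 (blk 8, set 0) → MISS  vc=[6, 12, 16]
10: 0x1a (blk 6, set 2) → VC-HIT  vc=[14, 12, 16]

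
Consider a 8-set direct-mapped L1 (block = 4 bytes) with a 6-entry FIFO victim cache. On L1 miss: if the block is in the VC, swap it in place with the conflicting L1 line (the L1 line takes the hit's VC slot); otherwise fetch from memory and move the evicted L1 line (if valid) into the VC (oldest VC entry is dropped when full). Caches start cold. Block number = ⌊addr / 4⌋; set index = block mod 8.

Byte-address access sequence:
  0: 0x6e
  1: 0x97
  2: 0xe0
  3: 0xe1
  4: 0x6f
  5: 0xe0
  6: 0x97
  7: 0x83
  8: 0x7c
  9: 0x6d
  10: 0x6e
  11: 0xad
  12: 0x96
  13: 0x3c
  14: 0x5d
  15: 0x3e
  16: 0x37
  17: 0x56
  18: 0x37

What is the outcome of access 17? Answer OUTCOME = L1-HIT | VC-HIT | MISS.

#0 0x6e→b27/s3 MISS; vc=[]
#1 0x97→b37/s5 MISS; vc=[]
#2 0xe0→b56/s0 MISS; vc=[]
#3 0xe1→b56/s0 L1-HIT; vc=[]
#4 0x6f→b27/s3 L1-HIT; vc=[]
#5 0xe0→b56/s0 L1-HIT; vc=[]
#6 0x97→b37/s5 L1-HIT; vc=[]
#7 0x83→b32/s0 MISS; vc=[56]
#8 0x7c→b31/s7 MISS; vc=[56]
#9 0x6d→b27/s3 L1-HIT; vc=[56]
#10 0x6e→b27/s3 L1-HIT; vc=[56]
#11 0xad→b43/s3 MISS; vc=[56,27]
#12 0x96→b37/s5 L1-HIT; vc=[56,27]
#13 0x3c→b15/s7 MISS; vc=[56,27,31]
#14 0x5d→b23/s7 MISS; vc=[56,27,31,15]
#15 0x3e→b15/s7 VC-HIT; vc=[56,27,31,23]
#16 0x37→b13/s5 MISS; vc=[56,27,31,23,37]
#17 0x56→b21/s5 MISS; vc=[56,27,31,23,37,13]
#18 0x37→b13/s5 VC-HIT; vc=[56,27,31,23,37,21]

OUTCOME = MISS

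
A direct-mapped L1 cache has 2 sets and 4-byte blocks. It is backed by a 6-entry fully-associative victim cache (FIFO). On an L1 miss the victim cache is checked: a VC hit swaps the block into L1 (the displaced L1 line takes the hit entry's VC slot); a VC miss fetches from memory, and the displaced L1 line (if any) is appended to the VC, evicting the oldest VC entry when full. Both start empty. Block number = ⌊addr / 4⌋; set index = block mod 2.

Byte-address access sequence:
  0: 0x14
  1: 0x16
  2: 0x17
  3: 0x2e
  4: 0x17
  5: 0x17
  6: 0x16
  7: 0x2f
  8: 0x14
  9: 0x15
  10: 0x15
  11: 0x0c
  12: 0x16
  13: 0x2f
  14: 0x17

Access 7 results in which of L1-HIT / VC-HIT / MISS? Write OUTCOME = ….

OUTCOME = VC-HIT

  [0] addr=0x14 blk=5 s=1: MISS | VC []
  [1] addr=0x16 blk=5 s=1: L1-HIT | VC []
  [2] addr=0x17 blk=5 s=1: L1-HIT | VC []
  [3] addr=0x2e blk=11 s=1: MISS | VC [5]
  [4] addr=0x17 blk=5 s=1: VC-HIT | VC [11]
  [5] addr=0x17 blk=5 s=1: L1-HIT | VC [11]
  [6] addr=0x16 blk=5 s=1: L1-HIT | VC [11]
  [7] addr=0x2f blk=11 s=1: VC-HIT | VC [5]
  [8] addr=0x14 blk=5 s=1: VC-HIT | VC [11]
  [9] addr=0x15 blk=5 s=1: L1-HIT | VC [11]
  [10] addr=0x15 blk=5 s=1: L1-HIT | VC [11]
  [11] addr=0xc blk=3 s=1: MISS | VC [11, 5]
  [12] addr=0x16 blk=5 s=1: VC-HIT | VC [11, 3]
  [13] addr=0x2f blk=11 s=1: VC-HIT | VC [5, 3]
  [14] addr=0x17 blk=5 s=1: VC-HIT | VC [11, 3]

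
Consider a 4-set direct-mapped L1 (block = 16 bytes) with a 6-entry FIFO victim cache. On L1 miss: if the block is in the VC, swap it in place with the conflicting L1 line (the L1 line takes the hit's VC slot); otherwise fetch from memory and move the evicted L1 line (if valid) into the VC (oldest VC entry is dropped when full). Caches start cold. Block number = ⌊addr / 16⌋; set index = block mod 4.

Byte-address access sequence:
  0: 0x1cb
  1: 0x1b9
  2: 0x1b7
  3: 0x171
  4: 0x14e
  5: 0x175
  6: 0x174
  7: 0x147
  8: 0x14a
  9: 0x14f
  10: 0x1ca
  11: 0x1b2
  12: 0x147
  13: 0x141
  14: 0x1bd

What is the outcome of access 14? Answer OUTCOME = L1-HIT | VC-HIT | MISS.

0: 0x1cb (blk 28, set 0) → MISS  vc=[]
1: 0x1b9 (blk 27, set 3) → MISS  vc=[]
2: 0x1b7 (blk 27, set 3) → L1-HIT  vc=[]
3: 0x171 (blk 23, set 3) → MISS  vc=[27]
4: 0x14e (blk 20, set 0) → MISS  vc=[27, 28]
5: 0x175 (blk 23, set 3) → L1-HIT  vc=[27, 28]
6: 0x174 (blk 23, set 3) → L1-HIT  vc=[27, 28]
7: 0x147 (blk 20, set 0) → L1-HIT  vc=[27, 28]
8: 0x14a (blk 20, set 0) → L1-HIT  vc=[27, 28]
9: 0x14f (blk 20, set 0) → L1-HIT  vc=[27, 28]
10: 0x1ca (blk 28, set 0) → VC-HIT  vc=[27, 20]
11: 0x1b2 (blk 27, set 3) → VC-HIT  vc=[23, 20]
12: 0x147 (blk 20, set 0) → VC-HIT  vc=[23, 28]
13: 0x141 (blk 20, set 0) → L1-HIT  vc=[23, 28]
14: 0x1bd (blk 27, set 3) → L1-HIT  vc=[23, 28]

OUTCOME = L1-HIT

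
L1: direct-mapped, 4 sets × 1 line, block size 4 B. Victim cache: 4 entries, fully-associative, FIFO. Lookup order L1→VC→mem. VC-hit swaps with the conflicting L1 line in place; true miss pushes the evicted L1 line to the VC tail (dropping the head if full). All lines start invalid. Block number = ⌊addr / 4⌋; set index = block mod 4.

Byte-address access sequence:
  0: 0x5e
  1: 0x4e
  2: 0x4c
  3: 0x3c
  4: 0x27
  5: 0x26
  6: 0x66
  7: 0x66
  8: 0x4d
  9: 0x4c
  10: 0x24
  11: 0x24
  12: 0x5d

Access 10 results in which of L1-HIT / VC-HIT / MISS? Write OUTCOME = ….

#0 0x5e→b23/s3 MISS; vc=[]
#1 0x4e→b19/s3 MISS; vc=[23]
#2 0x4c→b19/s3 L1-HIT; vc=[23]
#3 0x3c→b15/s3 MISS; vc=[23,19]
#4 0x27→b9/s1 MISS; vc=[23,19]
#5 0x26→b9/s1 L1-HIT; vc=[23,19]
#6 0x66→b25/s1 MISS; vc=[23,19,9]
#7 0x66→b25/s1 L1-HIT; vc=[23,19,9]
#8 0x4d→b19/s3 VC-HIT; vc=[23,15,9]
#9 0x4c→b19/s3 L1-HIT; vc=[23,15,9]
#10 0x24→b9/s1 VC-HIT; vc=[23,15,25]
#11 0x24→b9/s1 L1-HIT; vc=[23,15,25]
#12 0x5d→b23/s3 VC-HIT; vc=[19,15,25]

OUTCOME = VC-HIT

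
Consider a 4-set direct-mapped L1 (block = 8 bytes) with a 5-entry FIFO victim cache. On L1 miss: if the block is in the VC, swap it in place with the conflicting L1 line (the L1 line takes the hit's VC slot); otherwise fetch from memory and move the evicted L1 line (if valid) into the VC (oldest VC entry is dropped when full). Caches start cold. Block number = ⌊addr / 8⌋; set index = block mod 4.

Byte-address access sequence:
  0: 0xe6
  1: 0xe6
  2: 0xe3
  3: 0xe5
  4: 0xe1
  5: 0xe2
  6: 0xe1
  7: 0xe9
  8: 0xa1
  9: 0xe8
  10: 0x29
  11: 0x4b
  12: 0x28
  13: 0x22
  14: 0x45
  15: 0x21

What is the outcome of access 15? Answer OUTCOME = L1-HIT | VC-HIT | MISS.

OUTCOME = VC-HIT

#0 0xe6→b28/s0 MISS; vc=[]
#1 0xe6→b28/s0 L1-HIT; vc=[]
#2 0xe3→b28/s0 L1-HIT; vc=[]
#3 0xe5→b28/s0 L1-HIT; vc=[]
#4 0xe1→b28/s0 L1-HIT; vc=[]
#5 0xe2→b28/s0 L1-HIT; vc=[]
#6 0xe1→b28/s0 L1-HIT; vc=[]
#7 0xe9→b29/s1 MISS; vc=[]
#8 0xa1→b20/s0 MISS; vc=[28]
#9 0xe8→b29/s1 L1-HIT; vc=[28]
#10 0x29→b5/s1 MISS; vc=[28,29]
#11 0x4b→b9/s1 MISS; vc=[28,29,5]
#12 0x28→b5/s1 VC-HIT; vc=[28,29,9]
#13 0x22→b4/s0 MISS; vc=[28,29,9,20]
#14 0x45→b8/s0 MISS; vc=[28,29,9,20,4]
#15 0x21→b4/s0 VC-HIT; vc=[28,29,9,20,8]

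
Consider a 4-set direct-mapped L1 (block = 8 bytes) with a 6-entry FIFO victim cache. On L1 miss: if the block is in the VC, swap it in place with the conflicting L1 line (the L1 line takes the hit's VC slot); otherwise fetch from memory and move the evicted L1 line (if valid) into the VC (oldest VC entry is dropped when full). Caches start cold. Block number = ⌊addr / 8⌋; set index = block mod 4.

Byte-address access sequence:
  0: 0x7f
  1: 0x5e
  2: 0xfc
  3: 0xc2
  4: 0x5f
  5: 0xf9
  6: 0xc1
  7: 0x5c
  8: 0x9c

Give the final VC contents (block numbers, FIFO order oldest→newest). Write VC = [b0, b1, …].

VC = [15, 31, 11]

0: 0x7f (blk 15, set 3) → MISS  vc=[]
1: 0x5e (blk 11, set 3) → MISS  vc=[15]
2: 0xfc (blk 31, set 3) → MISS  vc=[15, 11]
3: 0xc2 (blk 24, set 0) → MISS  vc=[15, 11]
4: 0x5f (blk 11, set 3) → VC-HIT  vc=[15, 31]
5: 0xf9 (blk 31, set 3) → VC-HIT  vc=[15, 11]
6: 0xc1 (blk 24, set 0) → L1-HIT  vc=[15, 11]
7: 0x5c (blk 11, set 3) → VC-HIT  vc=[15, 31]
8: 0x9c (blk 19, set 3) → MISS  vc=[15, 31, 11]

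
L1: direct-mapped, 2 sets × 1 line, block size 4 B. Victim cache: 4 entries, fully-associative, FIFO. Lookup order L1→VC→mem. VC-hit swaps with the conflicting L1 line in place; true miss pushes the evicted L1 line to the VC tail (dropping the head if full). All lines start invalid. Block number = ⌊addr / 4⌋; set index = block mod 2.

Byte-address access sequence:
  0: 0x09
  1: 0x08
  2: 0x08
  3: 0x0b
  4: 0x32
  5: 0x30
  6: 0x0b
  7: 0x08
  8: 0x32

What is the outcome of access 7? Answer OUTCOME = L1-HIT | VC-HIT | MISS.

OUTCOME = L1-HIT

0: 0x9 (blk 2, set 0) → MISS  vc=[]
1: 0x8 (blk 2, set 0) → L1-HIT  vc=[]
2: 0x8 (blk 2, set 0) → L1-HIT  vc=[]
3: 0xb (blk 2, set 0) → L1-HIT  vc=[]
4: 0x32 (blk 12, set 0) → MISS  vc=[2]
5: 0x30 (blk 12, set 0) → L1-HIT  vc=[2]
6: 0xb (blk 2, set 0) → VC-HIT  vc=[12]
7: 0x8 (blk 2, set 0) → L1-HIT  vc=[12]
8: 0x32 (blk 12, set 0) → VC-HIT  vc=[2]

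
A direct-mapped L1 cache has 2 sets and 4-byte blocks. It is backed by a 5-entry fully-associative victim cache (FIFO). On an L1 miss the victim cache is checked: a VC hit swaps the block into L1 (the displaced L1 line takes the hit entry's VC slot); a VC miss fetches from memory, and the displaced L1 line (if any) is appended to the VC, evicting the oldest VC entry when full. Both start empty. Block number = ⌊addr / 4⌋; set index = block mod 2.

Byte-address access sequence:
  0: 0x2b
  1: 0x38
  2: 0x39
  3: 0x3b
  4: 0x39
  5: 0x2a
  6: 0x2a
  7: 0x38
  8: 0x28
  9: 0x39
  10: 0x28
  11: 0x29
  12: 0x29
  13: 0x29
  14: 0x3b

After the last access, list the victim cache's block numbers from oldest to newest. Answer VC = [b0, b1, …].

VC = [10]

  [0] addr=0x2b blk=10 s=0: MISS | VC []
  [1] addr=0x38 blk=14 s=0: MISS | VC [10]
  [2] addr=0x39 blk=14 s=0: L1-HIT | VC [10]
  [3] addr=0x3b blk=14 s=0: L1-HIT | VC [10]
  [4] addr=0x39 blk=14 s=0: L1-HIT | VC [10]
  [5] addr=0x2a blk=10 s=0: VC-HIT | VC [14]
  [6] addr=0x2a blk=10 s=0: L1-HIT | VC [14]
  [7] addr=0x38 blk=14 s=0: VC-HIT | VC [10]
  [8] addr=0x28 blk=10 s=0: VC-HIT | VC [14]
  [9] addr=0x39 blk=14 s=0: VC-HIT | VC [10]
  [10] addr=0x28 blk=10 s=0: VC-HIT | VC [14]
  [11] addr=0x29 blk=10 s=0: L1-HIT | VC [14]
  [12] addr=0x29 blk=10 s=0: L1-HIT | VC [14]
  [13] addr=0x29 blk=10 s=0: L1-HIT | VC [14]
  [14] addr=0x3b blk=14 s=0: VC-HIT | VC [10]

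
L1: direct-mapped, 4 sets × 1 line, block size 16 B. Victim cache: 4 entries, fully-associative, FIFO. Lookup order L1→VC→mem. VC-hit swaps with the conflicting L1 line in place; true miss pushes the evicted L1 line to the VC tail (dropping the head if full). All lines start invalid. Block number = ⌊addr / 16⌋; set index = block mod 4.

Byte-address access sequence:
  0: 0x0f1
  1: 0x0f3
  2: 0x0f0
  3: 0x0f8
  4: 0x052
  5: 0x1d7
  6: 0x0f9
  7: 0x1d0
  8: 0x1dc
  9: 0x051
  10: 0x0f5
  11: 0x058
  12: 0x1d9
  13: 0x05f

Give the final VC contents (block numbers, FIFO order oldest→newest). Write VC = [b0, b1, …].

VC = [29]

  [0] addr=0xf1 blk=15 s=3: MISS | VC []
  [1] addr=0xf3 blk=15 s=3: L1-HIT | VC []
  [2] addr=0xf0 blk=15 s=3: L1-HIT | VC []
  [3] addr=0xf8 blk=15 s=3: L1-HIT | VC []
  [4] addr=0x52 blk=5 s=1: MISS | VC []
  [5] addr=0x1d7 blk=29 s=1: MISS | VC [5]
  [6] addr=0xf9 blk=15 s=3: L1-HIT | VC [5]
  [7] addr=0x1d0 blk=29 s=1: L1-HIT | VC [5]
  [8] addr=0x1dc blk=29 s=1: L1-HIT | VC [5]
  [9] addr=0x51 blk=5 s=1: VC-HIT | VC [29]
  [10] addr=0xf5 blk=15 s=3: L1-HIT | VC [29]
  [11] addr=0x58 blk=5 s=1: L1-HIT | VC [29]
  [12] addr=0x1d9 blk=29 s=1: VC-HIT | VC [5]
  [13] addr=0x5f blk=5 s=1: VC-HIT | VC [29]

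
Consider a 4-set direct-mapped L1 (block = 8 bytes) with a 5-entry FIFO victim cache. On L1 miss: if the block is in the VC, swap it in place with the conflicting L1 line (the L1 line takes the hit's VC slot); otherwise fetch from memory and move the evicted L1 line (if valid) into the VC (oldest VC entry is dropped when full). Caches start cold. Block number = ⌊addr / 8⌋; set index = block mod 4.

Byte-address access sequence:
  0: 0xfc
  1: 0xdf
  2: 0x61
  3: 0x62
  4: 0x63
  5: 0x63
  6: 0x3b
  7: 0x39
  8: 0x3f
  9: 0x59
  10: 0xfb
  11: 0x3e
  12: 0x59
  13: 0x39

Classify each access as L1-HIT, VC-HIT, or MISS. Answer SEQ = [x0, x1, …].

0: 0xfc (blk 31, set 3) → MISS  vc=[]
1: 0xdf (blk 27, set 3) → MISS  vc=[31]
2: 0x61 (blk 12, set 0) → MISS  vc=[31]
3: 0x62 (blk 12, set 0) → L1-HIT  vc=[31]
4: 0x63 (blk 12, set 0) → L1-HIT  vc=[31]
5: 0x63 (blk 12, set 0) → L1-HIT  vc=[31]
6: 0x3b (blk 7, set 3) → MISS  vc=[31, 27]
7: 0x39 (blk 7, set 3) → L1-HIT  vc=[31, 27]
8: 0x3f (blk 7, set 3) → L1-HIT  vc=[31, 27]
9: 0x59 (blk 11, set 3) → MISS  vc=[31, 27, 7]
10: 0xfb (blk 31, set 3) → VC-HIT  vc=[11, 27, 7]
11: 0x3e (blk 7, set 3) → VC-HIT  vc=[11, 27, 31]
12: 0x59 (blk 11, set 3) → VC-HIT  vc=[7, 27, 31]
13: 0x39 (blk 7, set 3) → VC-HIT  vc=[11, 27, 31]

SEQ = [MISS, MISS, MISS, L1-HIT, L1-HIT, L1-HIT, MISS, L1-HIT, L1-HIT, MISS, VC-HIT, VC-HIT, VC-HIT, VC-HIT]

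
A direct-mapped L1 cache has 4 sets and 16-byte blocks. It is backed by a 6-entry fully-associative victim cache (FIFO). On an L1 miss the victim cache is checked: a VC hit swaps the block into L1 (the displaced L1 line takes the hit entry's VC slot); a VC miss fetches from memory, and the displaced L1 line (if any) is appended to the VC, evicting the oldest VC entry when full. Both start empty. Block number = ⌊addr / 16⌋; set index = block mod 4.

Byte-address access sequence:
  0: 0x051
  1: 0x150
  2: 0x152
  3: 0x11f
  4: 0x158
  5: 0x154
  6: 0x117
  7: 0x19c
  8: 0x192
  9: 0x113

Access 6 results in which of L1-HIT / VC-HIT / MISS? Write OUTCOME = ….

OUTCOME = VC-HIT

#0 0x51→b5/s1 MISS; vc=[]
#1 0x150→b21/s1 MISS; vc=[5]
#2 0x152→b21/s1 L1-HIT; vc=[5]
#3 0x11f→b17/s1 MISS; vc=[5,21]
#4 0x158→b21/s1 VC-HIT; vc=[5,17]
#5 0x154→b21/s1 L1-HIT; vc=[5,17]
#6 0x117→b17/s1 VC-HIT; vc=[5,21]
#7 0x19c→b25/s1 MISS; vc=[5,21,17]
#8 0x192→b25/s1 L1-HIT; vc=[5,21,17]
#9 0x113→b17/s1 VC-HIT; vc=[5,21,25]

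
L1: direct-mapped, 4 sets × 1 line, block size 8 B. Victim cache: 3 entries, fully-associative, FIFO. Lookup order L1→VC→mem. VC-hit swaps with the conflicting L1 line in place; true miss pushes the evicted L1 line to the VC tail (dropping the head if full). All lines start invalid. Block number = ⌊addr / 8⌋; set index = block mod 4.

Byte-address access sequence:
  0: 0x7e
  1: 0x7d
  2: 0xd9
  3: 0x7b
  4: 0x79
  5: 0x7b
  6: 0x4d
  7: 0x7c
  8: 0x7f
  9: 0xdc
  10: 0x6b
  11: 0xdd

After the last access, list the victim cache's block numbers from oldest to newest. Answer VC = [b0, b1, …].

0: 0x7e (blk 15, set 3) → MISS  vc=[]
1: 0x7d (blk 15, set 3) → L1-HIT  vc=[]
2: 0xd9 (blk 27, set 3) → MISS  vc=[15]
3: 0x7b (blk 15, set 3) → VC-HIT  vc=[27]
4: 0x79 (blk 15, set 3) → L1-HIT  vc=[27]
5: 0x7b (blk 15, set 3) → L1-HIT  vc=[27]
6: 0x4d (blk 9, set 1) → MISS  vc=[27]
7: 0x7c (blk 15, set 3) → L1-HIT  vc=[27]
8: 0x7f (blk 15, set 3) → L1-HIT  vc=[27]
9: 0xdc (blk 27, set 3) → VC-HIT  vc=[15]
10: 0x6b (blk 13, set 1) → MISS  vc=[15, 9]
11: 0xdd (blk 27, set 3) → L1-HIT  vc=[15, 9]

VC = [15, 9]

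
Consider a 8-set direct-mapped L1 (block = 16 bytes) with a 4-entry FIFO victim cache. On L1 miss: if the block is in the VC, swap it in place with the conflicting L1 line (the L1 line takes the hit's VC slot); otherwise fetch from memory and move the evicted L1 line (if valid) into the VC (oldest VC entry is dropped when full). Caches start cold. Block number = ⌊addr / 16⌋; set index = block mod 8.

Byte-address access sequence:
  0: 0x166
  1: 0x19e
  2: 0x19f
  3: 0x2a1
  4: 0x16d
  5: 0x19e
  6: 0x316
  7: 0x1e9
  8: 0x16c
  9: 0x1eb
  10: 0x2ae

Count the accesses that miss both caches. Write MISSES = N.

MISSES = 5

0: 0x166 (blk 22, set 6) → MISS  vc=[]
1: 0x19e (blk 25, set 1) → MISS  vc=[]
2: 0x19f (blk 25, set 1) → L1-HIT  vc=[]
3: 0x2a1 (blk 42, set 2) → MISS  vc=[]
4: 0x16d (blk 22, set 6) → L1-HIT  vc=[]
5: 0x19e (blk 25, set 1) → L1-HIT  vc=[]
6: 0x316 (blk 49, set 1) → MISS  vc=[25]
7: 0x1e9 (blk 30, set 6) → MISS  vc=[25, 22]
8: 0x16c (blk 22, set 6) → VC-HIT  vc=[25, 30]
9: 0x1eb (blk 30, set 6) → VC-HIT  vc=[25, 22]
10: 0x2ae (blk 42, set 2) → L1-HIT  vc=[25, 22]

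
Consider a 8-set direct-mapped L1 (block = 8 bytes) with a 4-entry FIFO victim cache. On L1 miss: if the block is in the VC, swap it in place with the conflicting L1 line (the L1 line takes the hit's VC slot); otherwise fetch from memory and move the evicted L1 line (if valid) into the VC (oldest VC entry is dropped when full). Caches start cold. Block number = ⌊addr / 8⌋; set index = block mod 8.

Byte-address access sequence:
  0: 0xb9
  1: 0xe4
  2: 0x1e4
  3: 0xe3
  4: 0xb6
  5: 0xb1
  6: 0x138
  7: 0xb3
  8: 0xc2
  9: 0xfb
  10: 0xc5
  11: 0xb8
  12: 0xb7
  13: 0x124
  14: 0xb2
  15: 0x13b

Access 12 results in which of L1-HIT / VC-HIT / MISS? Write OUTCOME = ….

#0 0xb9→b23/s7 MISS; vc=[]
#1 0xe4→b28/s4 MISS; vc=[]
#2 0x1e4→b60/s4 MISS; vc=[28]
#3 0xe3→b28/s4 VC-HIT; vc=[60]
#4 0xb6→b22/s6 MISS; vc=[60]
#5 0xb1→b22/s6 L1-HIT; vc=[60]
#6 0x138→b39/s7 MISS; vc=[60,23]
#7 0xb3→b22/s6 L1-HIT; vc=[60,23]
#8 0xc2→b24/s0 MISS; vc=[60,23]
#9 0xfb→b31/s7 MISS; vc=[60,23,39]
#10 0xc5→b24/s0 L1-HIT; vc=[60,23,39]
#11 0xb8→b23/s7 VC-HIT; vc=[60,31,39]
#12 0xb7→b22/s6 L1-HIT; vc=[60,31,39]
#13 0x124→b36/s4 MISS; vc=[60,31,39,28]
#14 0xb2→b22/s6 L1-HIT; vc=[60,31,39,28]
#15 0x13b→b39/s7 VC-HIT; vc=[60,31,23,28]

OUTCOME = L1-HIT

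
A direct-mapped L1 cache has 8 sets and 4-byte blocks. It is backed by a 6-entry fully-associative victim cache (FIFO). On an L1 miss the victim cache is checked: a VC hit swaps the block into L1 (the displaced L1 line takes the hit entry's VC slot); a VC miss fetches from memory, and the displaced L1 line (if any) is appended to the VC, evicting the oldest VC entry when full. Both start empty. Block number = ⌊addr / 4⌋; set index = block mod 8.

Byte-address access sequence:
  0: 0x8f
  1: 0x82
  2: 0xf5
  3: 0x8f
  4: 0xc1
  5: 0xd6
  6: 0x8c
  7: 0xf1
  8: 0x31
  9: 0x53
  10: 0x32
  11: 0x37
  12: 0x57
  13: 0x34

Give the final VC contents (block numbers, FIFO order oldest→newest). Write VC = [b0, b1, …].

VC = [32, 61, 60, 20, 53, 21]

  [0] addr=0x8f blk=35 s=3: MISS | VC []
  [1] addr=0x82 blk=32 s=0: MISS | VC []
  [2] addr=0xf5 blk=61 s=5: MISS | VC []
  [3] addr=0x8f blk=35 s=3: L1-HIT | VC []
  [4] addr=0xc1 blk=48 s=0: MISS | VC [32]
  [5] addr=0xd6 blk=53 s=5: MISS | VC [32, 61]
  [6] addr=0x8c blk=35 s=3: L1-HIT | VC [32, 61]
  [7] addr=0xf1 blk=60 s=4: MISS | VC [32, 61]
  [8] addr=0x31 blk=12 s=4: MISS | VC [32, 61, 60]
  [9] addr=0x53 blk=20 s=4: MISS | VC [32, 61, 60, 12]
  [10] addr=0x32 blk=12 s=4: VC-HIT | VC [32, 61, 60, 20]
  [11] addr=0x37 blk=13 s=5: MISS | VC [32, 61, 60, 20, 53]
  [12] addr=0x57 blk=21 s=5: MISS | VC [32, 61, 60, 20, 53, 13]
  [13] addr=0x34 blk=13 s=5: VC-HIT | VC [32, 61, 60, 20, 53, 21]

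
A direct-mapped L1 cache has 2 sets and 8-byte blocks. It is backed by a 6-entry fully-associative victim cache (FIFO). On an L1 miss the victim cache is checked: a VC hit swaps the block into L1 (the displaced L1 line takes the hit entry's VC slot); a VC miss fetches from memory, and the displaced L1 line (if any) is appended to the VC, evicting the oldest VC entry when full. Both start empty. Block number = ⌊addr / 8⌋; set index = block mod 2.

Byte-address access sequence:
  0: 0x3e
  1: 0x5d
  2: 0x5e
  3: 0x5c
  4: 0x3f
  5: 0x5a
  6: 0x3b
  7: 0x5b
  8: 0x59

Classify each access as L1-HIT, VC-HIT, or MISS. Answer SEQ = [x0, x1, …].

  [0] addr=0x3e blk=7 s=1: MISS | VC []
  [1] addr=0x5d blk=11 s=1: MISS | VC [7]
  [2] addr=0x5e blk=11 s=1: L1-HIT | VC [7]
  [3] addr=0x5c blk=11 s=1: L1-HIT | VC [7]
  [4] addr=0x3f blk=7 s=1: VC-HIT | VC [11]
  [5] addr=0x5a blk=11 s=1: VC-HIT | VC [7]
  [6] addr=0x3b blk=7 s=1: VC-HIT | VC [11]
  [7] addr=0x5b blk=11 s=1: VC-HIT | VC [7]
  [8] addr=0x59 blk=11 s=1: L1-HIT | VC [7]

SEQ = [MISS, MISS, L1-HIT, L1-HIT, VC-HIT, VC-HIT, VC-HIT, VC-HIT, L1-HIT]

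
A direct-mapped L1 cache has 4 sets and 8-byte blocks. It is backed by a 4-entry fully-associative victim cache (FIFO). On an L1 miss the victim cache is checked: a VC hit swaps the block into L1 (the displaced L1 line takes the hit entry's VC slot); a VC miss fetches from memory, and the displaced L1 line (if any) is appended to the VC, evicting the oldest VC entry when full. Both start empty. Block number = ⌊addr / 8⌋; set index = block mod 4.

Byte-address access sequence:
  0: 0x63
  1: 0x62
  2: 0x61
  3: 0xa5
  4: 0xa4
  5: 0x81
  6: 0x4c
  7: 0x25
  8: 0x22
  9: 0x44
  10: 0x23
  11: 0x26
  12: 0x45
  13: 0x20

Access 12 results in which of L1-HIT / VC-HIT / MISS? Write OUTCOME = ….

  [0] addr=0x63 blk=12 s=0: MISS | VC []
  [1] addr=0x62 blk=12 s=0: L1-HIT | VC []
  [2] addr=0x61 blk=12 s=0: L1-HIT | VC []
  [3] addr=0xa5 blk=20 s=0: MISS | VC [12]
  [4] addr=0xa4 blk=20 s=0: L1-HIT | VC [12]
  [5] addr=0x81 blk=16 s=0: MISS | VC [12, 20]
  [6] addr=0x4c blk=9 s=1: MISS | VC [12, 20]
  [7] addr=0x25 blk=4 s=0: MISS | VC [12, 20, 16]
  [8] addr=0x22 blk=4 s=0: L1-HIT | VC [12, 20, 16]
  [9] addr=0x44 blk=8 s=0: MISS | VC [12, 20, 16, 4]
  [10] addr=0x23 blk=4 s=0: VC-HIT | VC [12, 20, 16, 8]
  [11] addr=0x26 blk=4 s=0: L1-HIT | VC [12, 20, 16, 8]
  [12] addr=0x45 blk=8 s=0: VC-HIT | VC [12, 20, 16, 4]
  [13] addr=0x20 blk=4 s=0: VC-HIT | VC [12, 20, 16, 8]

OUTCOME = VC-HIT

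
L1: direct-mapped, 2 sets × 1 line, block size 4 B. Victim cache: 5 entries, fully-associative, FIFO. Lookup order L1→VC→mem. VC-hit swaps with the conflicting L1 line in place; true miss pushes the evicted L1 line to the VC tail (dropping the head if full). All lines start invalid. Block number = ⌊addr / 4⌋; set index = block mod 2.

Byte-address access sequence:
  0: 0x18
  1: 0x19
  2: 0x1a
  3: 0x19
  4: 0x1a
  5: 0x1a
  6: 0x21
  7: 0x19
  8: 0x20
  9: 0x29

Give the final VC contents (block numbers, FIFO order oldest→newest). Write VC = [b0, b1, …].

VC = [6, 8]

0: 0x18 (blk 6, set 0) → MISS  vc=[]
1: 0x19 (blk 6, set 0) → L1-HIT  vc=[]
2: 0x1a (blk 6, set 0) → L1-HIT  vc=[]
3: 0x19 (blk 6, set 0) → L1-HIT  vc=[]
4: 0x1a (blk 6, set 0) → L1-HIT  vc=[]
5: 0x1a (blk 6, set 0) → L1-HIT  vc=[]
6: 0x21 (blk 8, set 0) → MISS  vc=[6]
7: 0x19 (blk 6, set 0) → VC-HIT  vc=[8]
8: 0x20 (blk 8, set 0) → VC-HIT  vc=[6]
9: 0x29 (blk 10, set 0) → MISS  vc=[6, 8]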